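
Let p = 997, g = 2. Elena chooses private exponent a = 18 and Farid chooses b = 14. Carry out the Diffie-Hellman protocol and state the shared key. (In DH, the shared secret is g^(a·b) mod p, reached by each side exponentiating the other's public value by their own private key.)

291

Elena sends A = g^a mod p = 2^18 mod 997.
2^1 ≡ 2 (mod 997)
2^2 = (2^1)^2 ≡ 2^2 = 4 ≡ 4 (mod 997)
2^4 = (2^2)^2 ≡ 4^2 = 16 ≡ 16 (mod 997)
2^8 = (2^4)^2 ≡ 16^2 = 256 ≡ 256 (mod 997)
2^16 = (2^8)^2 ≡ 256^2 = 65536 ≡ 731 (mod 997)
2^18 = 2^16 · 2^2 ≡ 731 · 4 ≡ 930 (mod 997).
So A = 930. Farid then computes K = A^b mod p = 930^14 mod 997.
930^1 ≡ 930 (mod 997)
930^2 = (930^1)^2 ≡ 930^2 = 864900 ≡ 501 (mod 997)
930^4 = (930^2)^2 ≡ 501^2 = 251001 ≡ 754 (mod 997)
930^8 = (930^4)^2 ≡ 754^2 = 568516 ≡ 226 (mod 997)
930^14 = 930^8 · 930^4 · 930^2 ≡ 226 · 754 · 501 ≡ 291 (mod 997).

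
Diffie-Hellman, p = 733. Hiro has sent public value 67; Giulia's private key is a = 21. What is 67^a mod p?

293

Shared key K = 67^21 mod 733.
67^1 ≡ 67 (mod 733)
67^2 = (67^1)^2 ≡ 67^2 = 4489 ≡ 91 (mod 733)
67^4 = (67^2)^2 ≡ 91^2 = 8281 ≡ 218 (mod 733)
67^8 = (67^4)^2 ≡ 218^2 = 47524 ≡ 612 (mod 733)
67^16 = (67^8)^2 ≡ 612^2 = 374544 ≡ 714 (mod 733)
67^21 = 67^16 · 67^4 · 67^1 ≡ 714 · 218 · 67 ≡ 293 (mod 733).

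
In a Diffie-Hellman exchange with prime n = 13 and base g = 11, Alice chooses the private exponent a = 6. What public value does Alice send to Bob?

Public value = 11^6 (mod 13).
11^1 ≡ 11 (mod 13)
11^2 = (11^1)^2 ≡ 11^2 = 121 ≡ 4 (mod 13)
11^4 = (11^2)^2 ≡ 4^2 = 16 ≡ 3 (mod 13)
11^6 = 11^4 · 11^2 ≡ 3 · 4 ≡ 12 (mod 13).

12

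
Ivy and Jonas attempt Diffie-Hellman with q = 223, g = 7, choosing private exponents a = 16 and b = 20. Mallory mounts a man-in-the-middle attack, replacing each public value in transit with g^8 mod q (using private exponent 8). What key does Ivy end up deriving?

136

Ivy receives Mallory's public value M = 7^8 mod 223 instead of the honest one.
7^1 ≡ 7 (mod 223)
7^2 = (7^1)^2 ≡ 7^2 = 49 ≡ 49 (mod 223)
7^4 = (7^2)^2 ≡ 49^2 = 2401 ≡ 171 (mod 223)
7^8 = (7^4)^2 ≡ 171^2 = 29241 ≡ 28 (mod 223)
So M = 28. Ivy computes K = M^16 mod 223.
28^1 ≡ 28 (mod 223)
28^2 = (28^1)^2 ≡ 28^2 = 784 ≡ 115 (mod 223)
28^4 = (28^2)^2 ≡ 115^2 = 13225 ≡ 68 (mod 223)
28^8 = (28^4)^2 ≡ 68^2 = 4624 ≡ 164 (mod 223)
28^16 = (28^8)^2 ≡ 164^2 = 26896 ≡ 136 (mod 223)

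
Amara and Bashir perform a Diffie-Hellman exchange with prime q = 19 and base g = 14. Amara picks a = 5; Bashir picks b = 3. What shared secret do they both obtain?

Bashir sends B = g^b mod q = 14^3 mod 19.
14^1 ≡ 14 (mod 19)
14^2 = (14^1)^2 ≡ 14^2 = 196 ≡ 6 (mod 19)
14^3 = 14^2 · 14^1 ≡ 6 · 14 ≡ 8 (mod 19).
So B = 8. Amara then computes K = B^a mod q = 8^5 mod 19.
8^1 ≡ 8 (mod 19)
8^2 = (8^1)^2 ≡ 8^2 = 64 ≡ 7 (mod 19)
8^4 = (8^2)^2 ≡ 7^2 = 49 ≡ 11 (mod 19)
8^5 = 8^4 · 8^1 ≡ 11 · 8 ≡ 12 (mod 19).

12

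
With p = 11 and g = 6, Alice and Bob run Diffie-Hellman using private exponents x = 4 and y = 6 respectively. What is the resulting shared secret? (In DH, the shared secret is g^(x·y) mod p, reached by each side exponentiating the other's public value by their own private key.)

Bob sends B = g^y mod p = 6^6 mod 11.
6^1 ≡ 6 (mod 11)
6^2 = (6^1)^2 ≡ 6^2 = 36 ≡ 3 (mod 11)
6^4 = (6^2)^2 ≡ 3^2 = 9 ≡ 9 (mod 11)
6^6 = 6^4 · 6^2 ≡ 9 · 3 ≡ 5 (mod 11).
So B = 5. Alice then computes K = B^x mod p = 5^4 mod 11.
5^1 ≡ 5 (mod 11)
5^2 = (5^1)^2 ≡ 5^2 = 25 ≡ 3 (mod 11)
5^4 = (5^2)^2 ≡ 3^2 = 9 ≡ 9 (mod 11)

9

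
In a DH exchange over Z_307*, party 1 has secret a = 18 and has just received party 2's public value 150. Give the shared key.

269

Shared key K = 150^18 mod 307.
150^1 ≡ 150 (mod 307)
150^2 = (150^1)^2 ≡ 150^2 = 22500 ≡ 89 (mod 307)
150^4 = (150^2)^2 ≡ 89^2 = 7921 ≡ 246 (mod 307)
150^8 = (150^4)^2 ≡ 246^2 = 60516 ≡ 37 (mod 307)
150^16 = (150^8)^2 ≡ 37^2 = 1369 ≡ 141 (mod 307)
150^18 = 150^16 · 150^2 ≡ 141 · 89 ≡ 269 (mod 307).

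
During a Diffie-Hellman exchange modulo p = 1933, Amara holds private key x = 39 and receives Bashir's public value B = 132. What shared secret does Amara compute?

Shared key K = 132^39 mod 1933.
132^1 ≡ 132 (mod 1933)
132^2 = (132^1)^2 ≡ 132^2 = 17424 ≡ 27 (mod 1933)
132^4 = (132^2)^2 ≡ 27^2 = 729 ≡ 729 (mod 1933)
132^8 = (132^4)^2 ≡ 729^2 = 531441 ≡ 1799 (mod 1933)
132^16 = (132^8)^2 ≡ 1799^2 = 3236401 ≡ 559 (mod 1933)
132^32 = (132^16)^2 ≡ 559^2 = 312481 ≡ 1268 (mod 1933)
132^39 = 132^32 · 132^4 · 132^2 · 132^1 ≡ 1268 · 729 · 27 · 132 ≡ 1583 (mod 1933).

1583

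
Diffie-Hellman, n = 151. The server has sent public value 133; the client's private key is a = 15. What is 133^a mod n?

92

Shared key K = 133^15 mod 151.
133^1 ≡ 133 (mod 151)
133^2 = (133^1)^2 ≡ 133^2 = 17689 ≡ 22 (mod 151)
133^4 = (133^2)^2 ≡ 22^2 = 484 ≡ 31 (mod 151)
133^8 = (133^4)^2 ≡ 31^2 = 961 ≡ 55 (mod 151)
133^15 = 133^8 · 133^4 · 133^2 · 133^1 ≡ 55 · 31 · 22 · 133 ≡ 92 (mod 151).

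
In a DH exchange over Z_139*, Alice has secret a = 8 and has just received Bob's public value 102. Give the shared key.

Shared key K = 102^8 mod 139.
102^1 ≡ 102 (mod 139)
102^2 = (102^1)^2 ≡ 102^2 = 10404 ≡ 118 (mod 139)
102^4 = (102^2)^2 ≡ 118^2 = 13924 ≡ 24 (mod 139)
102^8 = (102^4)^2 ≡ 24^2 = 576 ≡ 20 (mod 139)

20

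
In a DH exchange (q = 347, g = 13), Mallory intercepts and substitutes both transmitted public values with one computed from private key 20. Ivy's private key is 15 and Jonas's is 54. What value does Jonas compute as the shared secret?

Jonas receives Mallory's public value M = 13^20 mod 347 instead of the honest one.
13^1 ≡ 13 (mod 347)
13^2 = (13^1)^2 ≡ 13^2 = 169 ≡ 169 (mod 347)
13^4 = (13^2)^2 ≡ 169^2 = 28561 ≡ 107 (mod 347)
13^8 = (13^4)^2 ≡ 107^2 = 11449 ≡ 345 (mod 347)
13^16 = (13^8)^2 ≡ 345^2 = 119025 ≡ 4 (mod 347)
13^20 = 13^16 · 13^4 ≡ 4 · 107 ≡ 81 (mod 347).
So M = 81. Jonas computes K = M^54 mod 347.
81^1 ≡ 81 (mod 347)
81^2 = (81^1)^2 ≡ 81^2 = 6561 ≡ 315 (mod 347)
81^4 = (81^2)^2 ≡ 315^2 = 99225 ≡ 330 (mod 347)
81^8 = (81^4)^2 ≡ 330^2 = 108900 ≡ 289 (mod 347)
81^16 = (81^8)^2 ≡ 289^2 = 83521 ≡ 241 (mod 347)
81^32 = (81^16)^2 ≡ 241^2 = 58081 ≡ 132 (mod 347)
81^54 = 81^32 · 81^16 · 81^4 · 81^2 ≡ 132 · 241 · 330 · 315 ≡ 144 (mod 347).

144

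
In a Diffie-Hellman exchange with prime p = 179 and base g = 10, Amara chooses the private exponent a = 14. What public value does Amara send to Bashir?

17

Public value = 10^14 mod 179.
10^1 ≡ 10 (mod 179)
10^2 = (10^1)^2 ≡ 10^2 = 100 ≡ 100 (mod 179)
10^4 = (10^2)^2 ≡ 100^2 = 10000 ≡ 155 (mod 179)
10^8 = (10^4)^2 ≡ 155^2 = 24025 ≡ 39 (mod 179)
10^14 = 10^8 · 10^4 · 10^2 ≡ 39 · 155 · 100 ≡ 17 (mod 179).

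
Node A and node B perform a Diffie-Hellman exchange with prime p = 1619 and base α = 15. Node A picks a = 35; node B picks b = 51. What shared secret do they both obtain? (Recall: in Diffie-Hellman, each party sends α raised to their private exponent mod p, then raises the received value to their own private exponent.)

454

Node A sends A = α^a mod p = 15^35 mod 1619.
15^1 ≡ 15 (mod 1619)
15^2 = (15^1)^2 ≡ 15^2 = 225 ≡ 225 (mod 1619)
15^4 = (15^2)^2 ≡ 225^2 = 50625 ≡ 436 (mod 1619)
15^8 = (15^4)^2 ≡ 436^2 = 190096 ≡ 673 (mod 1619)
15^16 = (15^8)^2 ≡ 673^2 = 452929 ≡ 1228 (mod 1619)
15^32 = (15^16)^2 ≡ 1228^2 = 1507984 ≡ 695 (mod 1619)
15^35 = 15^32 · 15^2 · 15^1 ≡ 695 · 225 · 15 ≡ 1313 (mod 1619).
So A = 1313. Node B then computes K = A^b mod p = 1313^51 mod 1619.
1313^1 ≡ 1313 (mod 1619)
1313^2 = (1313^1)^2 ≡ 1313^2 = 1723969 ≡ 1353 (mod 1619)
1313^4 = (1313^2)^2 ≡ 1353^2 = 1830609 ≡ 1139 (mod 1619)
1313^8 = (1313^4)^2 ≡ 1139^2 = 1297321 ≡ 502 (mod 1619)
1313^16 = (1313^8)^2 ≡ 502^2 = 252004 ≡ 1059 (mod 1619)
1313^32 = (1313^16)^2 ≡ 1059^2 = 1121481 ≡ 1133 (mod 1619)
1313^51 = 1313^32 · 1313^16 · 1313^2 · 1313^1 ≡ 1133 · 1059 · 1353 · 1313 ≡ 454 (mod 1619).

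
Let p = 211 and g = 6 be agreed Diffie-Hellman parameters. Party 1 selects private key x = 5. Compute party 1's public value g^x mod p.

Public value = 6^5 mod 211.
6^1 ≡ 6 (mod 211)
6^2 = (6^1)^2 ≡ 6^2 = 36 ≡ 36 (mod 211)
6^4 = (6^2)^2 ≡ 36^2 = 1296 ≡ 30 (mod 211)
6^5 = 6^4 · 6^1 ≡ 30 · 6 ≡ 180 (mod 211).

180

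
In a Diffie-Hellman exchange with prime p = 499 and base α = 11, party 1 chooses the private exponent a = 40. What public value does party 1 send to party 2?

361

Public value = 11^40 (mod 499).
11^1 ≡ 11 (mod 499)
11^2 = (11^1)^2 ≡ 11^2 = 121 ≡ 121 (mod 499)
11^4 = (11^2)^2 ≡ 121^2 = 14641 ≡ 170 (mod 499)
11^8 = (11^4)^2 ≡ 170^2 = 28900 ≡ 457 (mod 499)
11^16 = (11^8)^2 ≡ 457^2 = 208849 ≡ 267 (mod 499)
11^32 = (11^16)^2 ≡ 267^2 = 71289 ≡ 431 (mod 499)
11^40 = 11^32 · 11^8 ≡ 431 · 457 ≡ 361 (mod 499).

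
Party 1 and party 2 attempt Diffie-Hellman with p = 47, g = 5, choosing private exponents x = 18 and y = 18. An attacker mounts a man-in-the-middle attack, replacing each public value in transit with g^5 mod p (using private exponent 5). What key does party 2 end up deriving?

Party 2 receives an attacker's public value M = 5^5 mod 47 instead of the honest one.
5^1 ≡ 5 (mod 47)
5^2 = (5^1)^2 ≡ 5^2 = 25 ≡ 25 (mod 47)
5^4 = (5^2)^2 ≡ 25^2 = 625 ≡ 14 (mod 47)
5^5 = 5^4 · 5^1 ≡ 14 · 5 ≡ 23 (mod 47).
So M = 23. Party 2 computes K = M^18 mod 47.
23^1 ≡ 23 (mod 47)
23^2 = (23^1)^2 ≡ 23^2 = 529 ≡ 12 (mod 47)
23^4 = (23^2)^2 ≡ 12^2 = 144 ≡ 3 (mod 47)
23^8 = (23^4)^2 ≡ 3^2 = 9 ≡ 9 (mod 47)
23^16 = (23^8)^2 ≡ 9^2 = 81 ≡ 34 (mod 47)
23^18 = 23^16 · 23^2 ≡ 34 · 12 ≡ 32 (mod 47).

32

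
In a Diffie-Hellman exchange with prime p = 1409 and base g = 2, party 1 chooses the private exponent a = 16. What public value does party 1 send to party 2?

Public value = 2^16 (mod 1409).
2^1 ≡ 2 (mod 1409)
2^2 = (2^1)^2 ≡ 2^2 = 4 ≡ 4 (mod 1409)
2^4 = (2^2)^2 ≡ 4^2 = 16 ≡ 16 (mod 1409)
2^8 = (2^4)^2 ≡ 16^2 = 256 ≡ 256 (mod 1409)
2^16 = (2^8)^2 ≡ 256^2 = 65536 ≡ 722 (mod 1409)

722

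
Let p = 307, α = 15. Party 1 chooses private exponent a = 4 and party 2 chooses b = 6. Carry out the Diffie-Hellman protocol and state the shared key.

256

Party 2 sends B = α^b mod p = 15^6 mod 307.
15^1 ≡ 15 (mod 307)
15^2 = (15^1)^2 ≡ 15^2 = 225 ≡ 225 (mod 307)
15^4 = (15^2)^2 ≡ 225^2 = 50625 ≡ 277 (mod 307)
15^6 = 15^4 · 15^2 ≡ 277 · 225 ≡ 4 (mod 307).
So B = 4. Party 1 then computes K = B^a mod p = 4^4 mod 307.
4^1 ≡ 4 (mod 307)
4^2 = (4^1)^2 ≡ 4^2 = 16 ≡ 16 (mod 307)
4^4 = (4^2)^2 ≡ 16^2 = 256 ≡ 256 (mod 307)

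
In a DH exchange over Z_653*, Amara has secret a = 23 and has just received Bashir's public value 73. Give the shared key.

136

Shared key K = 73^23 mod 653.
73^1 ≡ 73 (mod 653)
73^2 = (73^1)^2 ≡ 73^2 = 5329 ≡ 105 (mod 653)
73^4 = (73^2)^2 ≡ 105^2 = 11025 ≡ 577 (mod 653)
73^8 = (73^4)^2 ≡ 577^2 = 332929 ≡ 552 (mod 653)
73^16 = (73^8)^2 ≡ 552^2 = 304704 ≡ 406 (mod 653)
73^23 = 73^16 · 73^4 · 73^2 · 73^1 ≡ 406 · 577 · 105 · 73 ≡ 136 (mod 653).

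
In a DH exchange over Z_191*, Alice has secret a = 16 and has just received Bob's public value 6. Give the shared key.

Shared key K = 6^16 mod 191.
6^1 ≡ 6 (mod 191)
6^2 = (6^1)^2 ≡ 6^2 = 36 ≡ 36 (mod 191)
6^4 = (6^2)^2 ≡ 36^2 = 1296 ≡ 150 (mod 191)
6^8 = (6^4)^2 ≡ 150^2 = 22500 ≡ 153 (mod 191)
6^16 = (6^8)^2 ≡ 153^2 = 23409 ≡ 107 (mod 191)

107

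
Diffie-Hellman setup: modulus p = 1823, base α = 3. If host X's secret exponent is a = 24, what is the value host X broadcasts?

1788

Public value = 3^24 mod 1823.
3^1 ≡ 3 (mod 1823)
3^2 = (3^1)^2 ≡ 3^2 = 9 ≡ 9 (mod 1823)
3^4 = (3^2)^2 ≡ 9^2 = 81 ≡ 81 (mod 1823)
3^8 = (3^4)^2 ≡ 81^2 = 6561 ≡ 1092 (mod 1823)
3^16 = (3^8)^2 ≡ 1092^2 = 1192464 ≡ 222 (mod 1823)
3^24 = 3^16 · 3^8 ≡ 222 · 1092 ≡ 1788 (mod 1823).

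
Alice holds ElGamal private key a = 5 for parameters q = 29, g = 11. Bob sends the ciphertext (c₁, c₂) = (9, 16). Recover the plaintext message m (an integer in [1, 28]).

Shared mask s = c₁^a mod q = 9^5 mod 29.
9^1 ≡ 9 (mod 29)
9^2 = (9^1)^2 ≡ 9^2 = 81 ≡ 23 (mod 29)
9^4 = (9^2)^2 ≡ 23^2 = 529 ≡ 7 (mod 29)
9^5 = 9^4 · 9^1 ≡ 7 · 9 ≡ 5 (mod 29).
So s = 5; s⁻¹ ≡ 6 (mod 29).
m = c₂ · s⁻¹ mod 29 = 16 · 6 mod 29 = 9.

9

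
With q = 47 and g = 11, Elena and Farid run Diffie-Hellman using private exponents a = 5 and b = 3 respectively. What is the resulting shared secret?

43

Farid sends B = g^b mod q = 11^3 mod 47.
11^1 ≡ 11 (mod 47)
11^2 = (11^1)^2 ≡ 11^2 = 121 ≡ 27 (mod 47)
11^3 = 11^2 · 11^1 ≡ 27 · 11 ≡ 15 (mod 47).
So B = 15. Elena then computes K = B^a mod q = 15^5 mod 47.
15^1 ≡ 15 (mod 47)
15^2 = (15^1)^2 ≡ 15^2 = 225 ≡ 37 (mod 47)
15^4 = (15^2)^2 ≡ 37^2 = 1369 ≡ 6 (mod 47)
15^5 = 15^4 · 15^1 ≡ 6 · 15 ≡ 43 (mod 47).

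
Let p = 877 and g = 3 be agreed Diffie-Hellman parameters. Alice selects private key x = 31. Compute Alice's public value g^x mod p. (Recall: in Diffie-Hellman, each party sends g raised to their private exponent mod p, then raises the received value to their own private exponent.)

Public value = 3^31 mod 877.
3^1 ≡ 3 (mod 877)
3^2 = (3^1)^2 ≡ 3^2 = 9 ≡ 9 (mod 877)
3^4 = (3^2)^2 ≡ 9^2 = 81 ≡ 81 (mod 877)
3^8 = (3^4)^2 ≡ 81^2 = 6561 ≡ 422 (mod 877)
3^16 = (3^8)^2 ≡ 422^2 = 178084 ≡ 53 (mod 877)
3^31 = 3^16 · 3^8 · 3^4 · 3^2 · 3^1 ≡ 53 · 422 · 81 · 9 · 3 ≡ 644 (mod 877).

644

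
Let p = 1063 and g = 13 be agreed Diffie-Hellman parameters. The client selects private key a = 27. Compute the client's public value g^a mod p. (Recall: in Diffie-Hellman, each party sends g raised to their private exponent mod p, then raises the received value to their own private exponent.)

38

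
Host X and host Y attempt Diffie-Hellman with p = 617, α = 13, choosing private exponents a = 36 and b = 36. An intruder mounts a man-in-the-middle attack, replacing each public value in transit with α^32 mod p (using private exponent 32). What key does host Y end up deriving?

Host Y receives an intruder's public value M = 13^32 mod 617 instead of the honest one.
13^1 ≡ 13 (mod 617)
13^2 = (13^1)^2 ≡ 13^2 = 169 ≡ 169 (mod 617)
13^4 = (13^2)^2 ≡ 169^2 = 28561 ≡ 179 (mod 617)
13^8 = (13^4)^2 ≡ 179^2 = 32041 ≡ 574 (mod 617)
13^16 = (13^8)^2 ≡ 574^2 = 329476 ≡ 615 (mod 617)
13^32 = (13^16)^2 ≡ 615^2 = 378225 ≡ 4 (mod 617)
So M = 4. Host Y computes K = M^36 mod 617.
4^1 ≡ 4 (mod 617)
4^2 = (4^1)^2 ≡ 4^2 = 16 ≡ 16 (mod 617)
4^4 = (4^2)^2 ≡ 16^2 = 256 ≡ 256 (mod 617)
4^8 = (4^4)^2 ≡ 256^2 = 65536 ≡ 134 (mod 617)
4^16 = (4^8)^2 ≡ 134^2 = 17956 ≡ 63 (mod 617)
4^32 = (4^16)^2 ≡ 63^2 = 3969 ≡ 267 (mod 617)
4^36 = 4^32 · 4^4 ≡ 267 · 256 ≡ 482 (mod 617).

482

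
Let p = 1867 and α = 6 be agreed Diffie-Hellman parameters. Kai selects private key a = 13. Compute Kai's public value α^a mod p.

299

Public value = 6^13 mod 1867.
6^1 ≡ 6 (mod 1867)
6^2 = (6^1)^2 ≡ 6^2 = 36 ≡ 36 (mod 1867)
6^4 = (6^2)^2 ≡ 36^2 = 1296 ≡ 1296 (mod 1867)
6^8 = (6^4)^2 ≡ 1296^2 = 1679616 ≡ 1183 (mod 1867)
6^13 = 6^8 · 6^4 · 6^1 ≡ 1183 · 1296 · 6 ≡ 299 (mod 1867).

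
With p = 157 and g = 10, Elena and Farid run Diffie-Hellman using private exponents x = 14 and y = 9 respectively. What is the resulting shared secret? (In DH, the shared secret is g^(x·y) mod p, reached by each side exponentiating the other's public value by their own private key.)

Elena sends A = g^x mod p = 10^14 mod 157.
10^1 ≡ 10 (mod 157)
10^2 = (10^1)^2 ≡ 10^2 = 100 ≡ 100 (mod 157)
10^4 = (10^2)^2 ≡ 100^2 = 10000 ≡ 109 (mod 157)
10^8 = (10^4)^2 ≡ 109^2 = 11881 ≡ 106 (mod 157)
10^14 = 10^8 · 10^4 · 10^2 ≡ 106 · 109 · 100 ≡ 37 (mod 157).
So A = 37. Farid then computes K = A^y mod p = 37^9 mod 157.
37^1 ≡ 37 (mod 157)
37^2 = (37^1)^2 ≡ 37^2 = 1369 ≡ 113 (mod 157)
37^4 = (37^2)^2 ≡ 113^2 = 12769 ≡ 52 (mod 157)
37^8 = (37^4)^2 ≡ 52^2 = 2704 ≡ 35 (mod 157)
37^9 = 37^8 · 37^1 ≡ 35 · 37 ≡ 39 (mod 157).

39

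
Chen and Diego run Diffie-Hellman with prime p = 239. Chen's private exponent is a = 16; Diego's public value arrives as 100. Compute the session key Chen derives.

Shared key K = 100^16 mod 239.
100^1 ≡ 100 (mod 239)
100^2 = (100^1)^2 ≡ 100^2 = 10000 ≡ 201 (mod 239)
100^4 = (100^2)^2 ≡ 201^2 = 40401 ≡ 10 (mod 239)
100^8 = (100^4)^2 ≡ 10^2 = 100 ≡ 100 (mod 239)
100^16 = (100^8)^2 ≡ 100^2 = 10000 ≡ 201 (mod 239)

201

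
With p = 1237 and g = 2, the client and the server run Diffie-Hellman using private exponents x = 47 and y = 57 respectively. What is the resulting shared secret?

The server sends B = g^y mod p = 2^57 mod 1237.
2^1 ≡ 2 (mod 1237)
2^2 = (2^1)^2 ≡ 2^2 = 4 ≡ 4 (mod 1237)
2^4 = (2^2)^2 ≡ 4^2 = 16 ≡ 16 (mod 1237)
2^8 = (2^4)^2 ≡ 16^2 = 256 ≡ 256 (mod 1237)
2^16 = (2^8)^2 ≡ 256^2 = 65536 ≡ 1212 (mod 1237)
2^32 = (2^16)^2 ≡ 1212^2 = 1468944 ≡ 625 (mod 1237)
2^57 = 2^32 · 2^16 · 2^8 · 2^1 ≡ 625 · 1212 · 256 · 2 ≡ 916 (mod 1237).
So B = 916. The client then computes K = B^x mod p = 916^47 mod 1237.
916^1 ≡ 916 (mod 1237)
916^2 = (916^1)^2 ≡ 916^2 = 839056 ≡ 370 (mod 1237)
916^4 = (916^2)^2 ≡ 370^2 = 136900 ≡ 830 (mod 1237)
916^8 = (916^4)^2 ≡ 830^2 = 688900 ≡ 1128 (mod 1237)
916^16 = (916^8)^2 ≡ 1128^2 = 1272384 ≡ 748 (mod 1237)
916^32 = (916^16)^2 ≡ 748^2 = 559504 ≡ 380 (mod 1237)
916^47 = 916^32 · 916^8 · 916^4 · 916^2 · 916^1 ≡ 380 · 1128 · 830 · 370 · 916 ≡ 602 (mod 1237).

602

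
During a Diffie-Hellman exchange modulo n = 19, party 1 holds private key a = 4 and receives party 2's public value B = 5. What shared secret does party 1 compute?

17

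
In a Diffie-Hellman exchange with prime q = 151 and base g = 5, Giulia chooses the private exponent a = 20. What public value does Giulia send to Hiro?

Public value = 5^20 mod 151.
5^1 ≡ 5 (mod 151)
5^2 = (5^1)^2 ≡ 5^2 = 25 ≡ 25 (mod 151)
5^4 = (5^2)^2 ≡ 25^2 = 625 ≡ 21 (mod 151)
5^8 = (5^4)^2 ≡ 21^2 = 441 ≡ 139 (mod 151)
5^16 = (5^8)^2 ≡ 139^2 = 19321 ≡ 144 (mod 151)
5^20 = 5^16 · 5^4 ≡ 144 · 21 ≡ 4 (mod 151).

4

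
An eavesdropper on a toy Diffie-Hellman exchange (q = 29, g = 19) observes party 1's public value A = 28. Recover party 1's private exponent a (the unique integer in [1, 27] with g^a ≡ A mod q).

14

Try successive powers of 19 modulo 29:
19^1 ≡ 19
19^2 ≡ 13
19^3 ≡ 15
19^4 ≡ 24
19^5 ≡ 21
19^6 ≡ 22
19^7 ≡ 12
19^8 ≡ 25
19^9 ≡ 11
19^10 ≡ 6
19^11 ≡ 27
19^12 ≡ 20
19^13 ≡ 3
19^14 ≡ 28
Found: a = 14.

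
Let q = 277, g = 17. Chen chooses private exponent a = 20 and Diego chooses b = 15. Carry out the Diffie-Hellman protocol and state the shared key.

Diego sends B = g^b mod q = 17^15 mod 277.
17^1 ≡ 17 (mod 277)
17^2 = (17^1)^2 ≡ 17^2 = 289 ≡ 12 (mod 277)
17^4 = (17^2)^2 ≡ 12^2 = 144 ≡ 144 (mod 277)
17^8 = (17^4)^2 ≡ 144^2 = 20736 ≡ 238 (mod 277)
17^15 = 17^8 · 17^4 · 17^2 · 17^1 ≡ 238 · 144 · 12 · 17 ≡ 8 (mod 277).
So B = 8. Chen then computes K = B^a mod q = 8^20 mod 277.
8^1 ≡ 8 (mod 277)
8^2 = (8^1)^2 ≡ 8^2 = 64 ≡ 64 (mod 277)
8^4 = (8^2)^2 ≡ 64^2 = 4096 ≡ 218 (mod 277)
8^8 = (8^4)^2 ≡ 218^2 = 47524 ≡ 157 (mod 277)
8^16 = (8^8)^2 ≡ 157^2 = 24649 ≡ 273 (mod 277)
8^20 = 8^16 · 8^4 ≡ 273 · 218 ≡ 236 (mod 277).

236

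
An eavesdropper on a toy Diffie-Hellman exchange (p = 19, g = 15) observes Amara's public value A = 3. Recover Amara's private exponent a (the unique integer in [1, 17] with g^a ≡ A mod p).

11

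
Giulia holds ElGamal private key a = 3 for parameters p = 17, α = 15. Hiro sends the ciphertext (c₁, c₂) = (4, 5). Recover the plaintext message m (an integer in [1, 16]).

Shared mask s = c₁^a mod p = 4^3 mod 17.
4^1 ≡ 4 (mod 17)
4^2 = (4^1)^2 ≡ 4^2 = 16 ≡ 16 (mod 17)
4^3 = 4^2 · 4^1 ≡ 16 · 4 ≡ 13 (mod 17).
So s = 13; s⁻¹ ≡ 4 (mod 17).
m = c₂ · s⁻¹ mod 17 = 5 · 4 mod 17 = 3.

3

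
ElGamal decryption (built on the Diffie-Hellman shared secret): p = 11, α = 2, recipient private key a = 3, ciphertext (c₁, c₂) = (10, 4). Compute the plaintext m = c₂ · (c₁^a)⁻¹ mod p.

7

Shared mask s = c₁^a mod p = 10^3 mod 11.
10^1 ≡ 10 (mod 11)
10^2 = (10^1)^2 ≡ 10^2 = 100 ≡ 1 (mod 11)
10^3 = 10^2 · 10^1 ≡ 1 · 10 ≡ 10 (mod 11).
So s = 10; s⁻¹ ≡ 10 (mod 11).
m = c₂ · s⁻¹ mod 11 = 4 · 10 mod 11 = 7.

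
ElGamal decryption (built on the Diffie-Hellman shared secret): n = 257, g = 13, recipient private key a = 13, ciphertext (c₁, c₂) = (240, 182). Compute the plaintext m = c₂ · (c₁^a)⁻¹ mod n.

63

Shared mask s = c₁^a mod n = 240^13 mod 257.
240^1 ≡ 240 (mod 257)
240^2 = (240^1)^2 ≡ 240^2 = 57600 ≡ 32 (mod 257)
240^4 = (240^2)^2 ≡ 32^2 = 1024 ≡ 253 (mod 257)
240^8 = (240^4)^2 ≡ 253^2 = 64009 ≡ 16 (mod 257)
240^13 = 240^8 · 240^4 · 240^1 ≡ 16 · 253 · 240 ≡ 60 (mod 257).
So s = 60; s⁻¹ ≡ 30 (mod 257).
m = c₂ · s⁻¹ mod 257 = 182 · 30 mod 257 = 63.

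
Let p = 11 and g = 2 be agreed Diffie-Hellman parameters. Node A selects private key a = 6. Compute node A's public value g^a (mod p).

9

Public value = 2^6 (mod 11).
2^1 ≡ 2 (mod 11)
2^2 = (2^1)^2 ≡ 2^2 = 4 ≡ 4 (mod 11)
2^4 = (2^2)^2 ≡ 4^2 = 16 ≡ 5 (mod 11)
2^6 = 2^4 · 2^2 ≡ 5 · 4 ≡ 9 (mod 11).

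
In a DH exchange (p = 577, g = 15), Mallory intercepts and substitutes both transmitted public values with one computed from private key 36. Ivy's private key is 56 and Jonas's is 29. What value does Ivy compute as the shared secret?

Ivy receives Mallory's public value M = 15^36 mod 577 instead of the honest one.
15^1 ≡ 15 (mod 577)
15^2 = (15^1)^2 ≡ 15^2 = 225 ≡ 225 (mod 577)
15^4 = (15^2)^2 ≡ 225^2 = 50625 ≡ 426 (mod 577)
15^8 = (15^4)^2 ≡ 426^2 = 181476 ≡ 298 (mod 577)
15^16 = (15^8)^2 ≡ 298^2 = 88804 ≡ 523 (mod 577)
15^32 = (15^16)^2 ≡ 523^2 = 273529 ≡ 31 (mod 577)
15^36 = 15^32 · 15^4 ≡ 31 · 426 ≡ 512 (mod 577).
So M = 512. Ivy computes K = M^56 mod 577.
512^1 ≡ 512 (mod 577)
512^2 = (512^1)^2 ≡ 512^2 = 262144 ≡ 186 (mod 577)
512^4 = (512^2)^2 ≡ 186^2 = 34596 ≡ 553 (mod 577)
512^8 = (512^4)^2 ≡ 553^2 = 305809 ≡ 576 (mod 577)
512^16 = (512^8)^2 ≡ 576^2 = 331776 ≡ 1 (mod 577)
512^32 = (512^16)^2 ≡ 1^2 = 1 ≡ 1 (mod 577)
512^56 = 512^32 · 512^16 · 512^8 ≡ 1 · 1 · 576 ≡ 576 (mod 577).

576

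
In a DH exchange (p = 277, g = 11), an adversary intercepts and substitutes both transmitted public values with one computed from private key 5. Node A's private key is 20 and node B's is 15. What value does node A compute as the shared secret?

10

Node A receives an adversary's public value M = 11^5 mod 277 instead of the honest one.
11^1 ≡ 11 (mod 277)
11^2 = (11^1)^2 ≡ 11^2 = 121 ≡ 121 (mod 277)
11^4 = (11^2)^2 ≡ 121^2 = 14641 ≡ 237 (mod 277)
11^5 = 11^4 · 11^1 ≡ 237 · 11 ≡ 114 (mod 277).
So M = 114. Node A computes K = M^20 mod 277.
114^1 ≡ 114 (mod 277)
114^2 = (114^1)^2 ≡ 114^2 = 12996 ≡ 254 (mod 277)
114^4 = (114^2)^2 ≡ 254^2 = 64516 ≡ 252 (mod 277)
114^8 = (114^4)^2 ≡ 252^2 = 63504 ≡ 71 (mod 277)
114^16 = (114^8)^2 ≡ 71^2 = 5041 ≡ 55 (mod 277)
114^20 = 114^16 · 114^4 ≡ 55 · 252 ≡ 10 (mod 277).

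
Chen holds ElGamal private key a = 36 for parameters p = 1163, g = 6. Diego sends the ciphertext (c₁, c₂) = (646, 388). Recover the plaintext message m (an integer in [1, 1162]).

Shared mask s = c₁^a mod p = 646^36 mod 1163.
646^1 ≡ 646 (mod 1163)
646^2 = (646^1)^2 ≡ 646^2 = 417316 ≡ 962 (mod 1163)
646^4 = (646^2)^2 ≡ 962^2 = 925444 ≡ 859 (mod 1163)
646^8 = (646^4)^2 ≡ 859^2 = 737881 ≡ 539 (mod 1163)
646^16 = (646^8)^2 ≡ 539^2 = 290521 ≡ 934 (mod 1163)
646^32 = (646^16)^2 ≡ 934^2 = 872356 ≡ 106 (mod 1163)
646^36 = 646^32 · 646^4 ≡ 106 · 859 ≡ 340 (mod 1163).
So s = 340; s⁻¹ ≡ 797 (mod 1163).
m = c₂ · s⁻¹ mod 1163 = 388 · 797 mod 1163 = 1041.

1041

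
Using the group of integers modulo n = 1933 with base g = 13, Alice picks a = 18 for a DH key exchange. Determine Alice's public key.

1329

Public value = 13^18 (mod 1933).
13^1 ≡ 13 (mod 1933)
13^2 = (13^1)^2 ≡ 13^2 = 169 ≡ 169 (mod 1933)
13^4 = (13^2)^2 ≡ 169^2 = 28561 ≡ 1499 (mod 1933)
13^8 = (13^4)^2 ≡ 1499^2 = 2247001 ≡ 855 (mod 1933)
13^16 = (13^8)^2 ≡ 855^2 = 731025 ≡ 351 (mod 1933)
13^18 = 13^16 · 13^2 ≡ 351 · 169 ≡ 1329 (mod 1933).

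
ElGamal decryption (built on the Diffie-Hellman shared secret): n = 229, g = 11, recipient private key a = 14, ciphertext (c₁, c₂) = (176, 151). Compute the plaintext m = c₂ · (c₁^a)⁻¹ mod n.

Shared mask s = c₁^a mod n = 176^14 mod 229.
176^1 ≡ 176 (mod 229)
176^2 = (176^1)^2 ≡ 176^2 = 30976 ≡ 61 (mod 229)
176^4 = (176^2)^2 ≡ 61^2 = 3721 ≡ 57 (mod 229)
176^8 = (176^4)^2 ≡ 57^2 = 3249 ≡ 43 (mod 229)
176^14 = 176^8 · 176^4 · 176^2 ≡ 43 · 57 · 61 ≡ 203 (mod 229).
So s = 203; s⁻¹ ≡ 44 (mod 229).
m = c₂ · s⁻¹ mod 229 = 151 · 44 mod 229 = 3.

3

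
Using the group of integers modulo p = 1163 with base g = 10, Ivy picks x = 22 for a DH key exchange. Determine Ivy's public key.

362

Public value = 10^22 mod 1163.
10^1 ≡ 10 (mod 1163)
10^2 = (10^1)^2 ≡ 10^2 = 100 ≡ 100 (mod 1163)
10^4 = (10^2)^2 ≡ 100^2 = 10000 ≡ 696 (mod 1163)
10^8 = (10^4)^2 ≡ 696^2 = 484416 ≡ 608 (mod 1163)
10^16 = (10^8)^2 ≡ 608^2 = 369664 ≡ 993 (mod 1163)
10^22 = 10^16 · 10^4 · 10^2 ≡ 993 · 696 · 100 ≡ 362 (mod 1163).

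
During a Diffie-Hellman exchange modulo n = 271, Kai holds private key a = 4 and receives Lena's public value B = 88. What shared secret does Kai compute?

217

Shared key K = 88^4 mod 271.
88^1 ≡ 88 (mod 271)
88^2 = (88^1)^2 ≡ 88^2 = 7744 ≡ 156 (mod 271)
88^4 = (88^2)^2 ≡ 156^2 = 24336 ≡ 217 (mod 271)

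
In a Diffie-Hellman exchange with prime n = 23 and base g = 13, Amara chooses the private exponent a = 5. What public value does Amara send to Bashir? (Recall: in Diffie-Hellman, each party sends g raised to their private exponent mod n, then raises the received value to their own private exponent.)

4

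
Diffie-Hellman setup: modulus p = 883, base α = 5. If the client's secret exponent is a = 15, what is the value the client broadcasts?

Public value = 5^15 mod 883.
5^1 ≡ 5 (mod 883)
5^2 = (5^1)^2 ≡ 5^2 = 25 ≡ 25 (mod 883)
5^4 = (5^2)^2 ≡ 25^2 = 625 ≡ 625 (mod 883)
5^8 = (5^4)^2 ≡ 625^2 = 390625 ≡ 339 (mod 883)
5^15 = 5^8 · 5^4 · 5^2 · 5^1 ≡ 339 · 625 · 25 · 5 ≡ 556 (mod 883).

556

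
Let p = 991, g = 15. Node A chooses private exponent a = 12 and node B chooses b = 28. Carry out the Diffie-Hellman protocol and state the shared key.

Node A sends A = g^a mod p = 15^12 mod 991.
15^1 ≡ 15 (mod 991)
15^2 = (15^1)^2 ≡ 15^2 = 225 ≡ 225 (mod 991)
15^4 = (15^2)^2 ≡ 225^2 = 50625 ≡ 84 (mod 991)
15^8 = (15^4)^2 ≡ 84^2 = 7056 ≡ 119 (mod 991)
15^12 = 15^8 · 15^4 ≡ 119 · 84 ≡ 86 (mod 991).
So A = 86. Node B then computes K = A^b mod p = 86^28 mod 991.
86^1 ≡ 86 (mod 991)
86^2 = (86^1)^2 ≡ 86^2 = 7396 ≡ 459 (mod 991)
86^4 = (86^2)^2 ≡ 459^2 = 210681 ≡ 589 (mod 991)
86^8 = (86^4)^2 ≡ 589^2 = 346921 ≡ 71 (mod 991)
86^16 = (86^8)^2 ≡ 71^2 = 5041 ≡ 86 (mod 991)
86^28 = 86^16 · 86^8 · 86^4 ≡ 86 · 71 · 589 ≡ 95 (mod 991).

95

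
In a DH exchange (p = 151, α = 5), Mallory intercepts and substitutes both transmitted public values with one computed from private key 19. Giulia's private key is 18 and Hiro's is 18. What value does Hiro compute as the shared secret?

98

Hiro receives Mallory's public value M = 5^19 mod 151 instead of the honest one.
5^1 ≡ 5 (mod 151)
5^2 = (5^1)^2 ≡ 5^2 = 25 ≡ 25 (mod 151)
5^4 = (5^2)^2 ≡ 25^2 = 625 ≡ 21 (mod 151)
5^8 = (5^4)^2 ≡ 21^2 = 441 ≡ 139 (mod 151)
5^16 = (5^8)^2 ≡ 139^2 = 19321 ≡ 144 (mod 151)
5^19 = 5^16 · 5^2 · 5^1 ≡ 144 · 25 · 5 ≡ 31 (mod 151).
So M = 31. Hiro computes K = M^18 mod 151.
31^1 ≡ 31 (mod 151)
31^2 = (31^1)^2 ≡ 31^2 = 961 ≡ 55 (mod 151)
31^4 = (31^2)^2 ≡ 55^2 = 3025 ≡ 5 (mod 151)
31^8 = (31^4)^2 ≡ 5^2 = 25 ≡ 25 (mod 151)
31^16 = (31^8)^2 ≡ 25^2 = 625 ≡ 21 (mod 151)
31^18 = 31^16 · 31^2 ≡ 21 · 55 ≡ 98 (mod 151).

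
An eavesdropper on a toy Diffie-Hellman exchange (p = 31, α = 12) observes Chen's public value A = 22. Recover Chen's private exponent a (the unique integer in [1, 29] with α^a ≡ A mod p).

Try successive powers of 12 modulo 31:
12^1 ≡ 12
12^2 ≡ 20
12^3 ≡ 23
12^4 ≡ 28
12^5 ≡ 26
12^6 ≡ 2
12^7 ≡ 24
12^8 ≡ 9
12^9 ≡ 15
12^10 ≡ 25
12^11 ≡ 21
12^12 ≡ 4
12^13 ≡ 17
12^14 ≡ 18
12^15 ≡ 30
12^16 ≡ 19
12^17 ≡ 11
12^18 ≡ 8
12^19 ≡ 3
12^20 ≡ 5
12^21 ≡ 29
12^22 ≡ 7
12^23 ≡ 22
Found: a = 23.

23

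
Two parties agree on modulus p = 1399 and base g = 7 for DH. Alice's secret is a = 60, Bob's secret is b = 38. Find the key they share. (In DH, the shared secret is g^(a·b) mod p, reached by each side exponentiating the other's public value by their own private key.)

Alice sends A = g^a mod p = 7^60 mod 1399.
7^1 ≡ 7 (mod 1399)
7^2 = (7^1)^2 ≡ 7^2 = 49 ≡ 49 (mod 1399)
7^4 = (7^2)^2 ≡ 49^2 = 2401 ≡ 1002 (mod 1399)
7^8 = (7^4)^2 ≡ 1002^2 = 1004004 ≡ 921 (mod 1399)
7^16 = (7^8)^2 ≡ 921^2 = 848241 ≡ 447 (mod 1399)
7^32 = (7^16)^2 ≡ 447^2 = 199809 ≡ 1151 (mod 1399)
7^60 = 7^32 · 7^16 · 7^8 · 7^4 ≡ 1151 · 447 · 921 · 1002 ≡ 349 (mod 1399).
So A = 349. Bob then computes K = A^b mod p = 349^38 mod 1399.
349^1 ≡ 349 (mod 1399)
349^2 = (349^1)^2 ≡ 349^2 = 121801 ≡ 88 (mod 1399)
349^4 = (349^2)^2 ≡ 88^2 = 7744 ≡ 749 (mod 1399)
349^8 = (349^4)^2 ≡ 749^2 = 561001 ≡ 2 (mod 1399)
349^16 = (349^8)^2 ≡ 2^2 = 4 ≡ 4 (mod 1399)
349^32 = (349^16)^2 ≡ 4^2 = 16 ≡ 16 (mod 1399)
349^38 = 349^32 · 349^4 · 349^2 ≡ 16 · 749 · 88 ≡ 1145 (mod 1399).

1145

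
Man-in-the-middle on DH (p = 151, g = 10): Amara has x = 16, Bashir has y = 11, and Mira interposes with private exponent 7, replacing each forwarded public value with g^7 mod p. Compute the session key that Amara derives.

49

Amara receives Mira's public value M = 10^7 mod 151 instead of the honest one.
10^1 ≡ 10 (mod 151)
10^2 = (10^1)^2 ≡ 10^2 = 100 ≡ 100 (mod 151)
10^4 = (10^2)^2 ≡ 100^2 = 10000 ≡ 34 (mod 151)
10^7 = 10^4 · 10^2 · 10^1 ≡ 34 · 100 · 10 ≡ 25 (mod 151).
So M = 25. Amara computes K = M^16 mod 151.
25^1 ≡ 25 (mod 151)
25^2 = (25^1)^2 ≡ 25^2 = 625 ≡ 21 (mod 151)
25^4 = (25^2)^2 ≡ 21^2 = 441 ≡ 139 (mod 151)
25^8 = (25^4)^2 ≡ 139^2 = 19321 ≡ 144 (mod 151)
25^16 = (25^8)^2 ≡ 144^2 = 20736 ≡ 49 (mod 151)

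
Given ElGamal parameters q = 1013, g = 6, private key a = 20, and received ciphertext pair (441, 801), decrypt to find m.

747

Shared mask s = c₁^a mod q = 441^20 mod 1013.
441^1 ≡ 441 (mod 1013)
441^2 = (441^1)^2 ≡ 441^2 = 194481 ≡ 998 (mod 1013)
441^4 = (441^2)^2 ≡ 998^2 = 996004 ≡ 225 (mod 1013)
441^8 = (441^4)^2 ≡ 225^2 = 50625 ≡ 988 (mod 1013)
441^16 = (441^8)^2 ≡ 988^2 = 976144 ≡ 625 (mod 1013)
441^20 = 441^16 · 441^4 ≡ 625 · 225 ≡ 831 (mod 1013).
So s = 831; s⁻¹ ≡ 718 (mod 1013).
m = c₂ · s⁻¹ mod 1013 = 801 · 718 mod 1013 = 747.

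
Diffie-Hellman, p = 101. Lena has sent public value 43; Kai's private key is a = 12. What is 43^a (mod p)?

16

Shared key K = 43^12 mod 101.
43^1 ≡ 43 (mod 101)
43^2 = (43^1)^2 ≡ 43^2 = 1849 ≡ 31 (mod 101)
43^4 = (43^2)^2 ≡ 31^2 = 961 ≡ 52 (mod 101)
43^8 = (43^4)^2 ≡ 52^2 = 2704 ≡ 78 (mod 101)
43^12 = 43^8 · 43^4 ≡ 78 · 52 ≡ 16 (mod 101).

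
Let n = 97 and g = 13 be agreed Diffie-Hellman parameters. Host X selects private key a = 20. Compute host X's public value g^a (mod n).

Public value = 13^20 (mod 97).
13^1 ≡ 13 (mod 97)
13^2 = (13^1)^2 ≡ 13^2 = 169 ≡ 72 (mod 97)
13^4 = (13^2)^2 ≡ 72^2 = 5184 ≡ 43 (mod 97)
13^8 = (13^4)^2 ≡ 43^2 = 1849 ≡ 6 (mod 97)
13^16 = (13^8)^2 ≡ 6^2 = 36 ≡ 36 (mod 97)
13^20 = 13^16 · 13^4 ≡ 36 · 43 ≡ 93 (mod 97).

93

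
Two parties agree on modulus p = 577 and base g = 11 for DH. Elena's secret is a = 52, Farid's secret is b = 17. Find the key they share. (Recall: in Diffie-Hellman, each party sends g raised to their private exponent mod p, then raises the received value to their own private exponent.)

64

Elena sends A = g^a mod p = 11^52 mod 577.
11^1 ≡ 11 (mod 577)
11^2 = (11^1)^2 ≡ 11^2 = 121 ≡ 121 (mod 577)
11^4 = (11^2)^2 ≡ 121^2 = 14641 ≡ 216 (mod 577)
11^8 = (11^4)^2 ≡ 216^2 = 46656 ≡ 496 (mod 577)
11^16 = (11^8)^2 ≡ 496^2 = 246016 ≡ 214 (mod 577)
11^32 = (11^16)^2 ≡ 214^2 = 45796 ≡ 213 (mod 577)
11^52 = 11^32 · 11^16 · 11^4 ≡ 213 · 214 · 216 ≡ 361 (mod 577).
So A = 361. Farid then computes K = A^b mod p = 361^17 mod 577.
361^1 ≡ 361 (mod 577)
361^2 = (361^1)^2 ≡ 361^2 = 130321 ≡ 496 (mod 577)
361^4 = (361^2)^2 ≡ 496^2 = 246016 ≡ 214 (mod 577)
361^8 = (361^4)^2 ≡ 214^2 = 45796 ≡ 213 (mod 577)
361^16 = (361^8)^2 ≡ 213^2 = 45369 ≡ 363 (mod 577)
361^17 = 361^16 · 361^1 ≡ 363 · 361 ≡ 64 (mod 577).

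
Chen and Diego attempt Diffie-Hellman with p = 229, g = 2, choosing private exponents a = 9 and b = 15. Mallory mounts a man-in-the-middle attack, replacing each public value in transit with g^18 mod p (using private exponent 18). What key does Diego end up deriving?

Diego receives Mallory's public value M = 2^18 mod 229 instead of the honest one.
2^1 ≡ 2 (mod 229)
2^2 = (2^1)^2 ≡ 2^2 = 4 ≡ 4 (mod 229)
2^4 = (2^2)^2 ≡ 4^2 = 16 ≡ 16 (mod 229)
2^8 = (2^4)^2 ≡ 16^2 = 256 ≡ 27 (mod 229)
2^16 = (2^8)^2 ≡ 27^2 = 729 ≡ 42 (mod 229)
2^18 = 2^16 · 2^2 ≡ 42 · 4 ≡ 168 (mod 229).
So M = 168. Diego computes K = M^15 mod 229.
168^1 ≡ 168 (mod 229)
168^2 = (168^1)^2 ≡ 168^2 = 28224 ≡ 57 (mod 229)
168^4 = (168^2)^2 ≡ 57^2 = 3249 ≡ 43 (mod 229)
168^8 = (168^4)^2 ≡ 43^2 = 1849 ≡ 17 (mod 229)
168^15 = 168^8 · 168^4 · 168^2 · 168^1 ≡ 17 · 43 · 57 · 168 ≡ 213 (mod 229).

213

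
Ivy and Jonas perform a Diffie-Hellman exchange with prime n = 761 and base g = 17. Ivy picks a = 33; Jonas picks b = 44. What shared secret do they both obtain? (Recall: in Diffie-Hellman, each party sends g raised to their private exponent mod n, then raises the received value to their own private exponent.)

Ivy sends A = g^a mod n = 17^33 mod 761.
17^1 ≡ 17 (mod 761)
17^2 = (17^1)^2 ≡ 17^2 = 289 ≡ 289 (mod 761)
17^4 = (17^2)^2 ≡ 289^2 = 83521 ≡ 572 (mod 761)
17^8 = (17^4)^2 ≡ 572^2 = 327184 ≡ 715 (mod 761)
17^16 = (17^8)^2 ≡ 715^2 = 511225 ≡ 594 (mod 761)
17^32 = (17^16)^2 ≡ 594^2 = 352836 ≡ 493 (mod 761)
17^33 = 17^32 · 17^1 ≡ 493 · 17 ≡ 10 (mod 761).
So A = 10. Jonas then computes K = A^b mod n = 10^44 mod 761.
10^1 ≡ 10 (mod 761)
10^2 = (10^1)^2 ≡ 10^2 = 100 ≡ 100 (mod 761)
10^4 = (10^2)^2 ≡ 100^2 = 10000 ≡ 107 (mod 761)
10^8 = (10^4)^2 ≡ 107^2 = 11449 ≡ 34 (mod 761)
10^16 = (10^8)^2 ≡ 34^2 = 1156 ≡ 395 (mod 761)
10^32 = (10^16)^2 ≡ 395^2 = 156025 ≡ 20 (mod 761)
10^44 = 10^32 · 10^8 · 10^4 ≡ 20 · 34 · 107 ≡ 465 (mod 761).

465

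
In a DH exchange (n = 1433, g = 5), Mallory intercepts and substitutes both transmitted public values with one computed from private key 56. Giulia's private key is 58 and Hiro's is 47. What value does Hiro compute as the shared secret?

1271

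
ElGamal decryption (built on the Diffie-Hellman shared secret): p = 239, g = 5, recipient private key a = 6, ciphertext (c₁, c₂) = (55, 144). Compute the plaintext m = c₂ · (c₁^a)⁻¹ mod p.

Shared mask s = c₁^a mod p = 55^6 mod 239.
55^1 ≡ 55 (mod 239)
55^2 = (55^1)^2 ≡ 55^2 = 3025 ≡ 157 (mod 239)
55^4 = (55^2)^2 ≡ 157^2 = 24649 ≡ 32 (mod 239)
55^6 = 55^4 · 55^2 ≡ 32 · 157 ≡ 5 (mod 239).
So s = 5; s⁻¹ ≡ 48 (mod 239).
m = c₂ · s⁻¹ mod 239 = 144 · 48 mod 239 = 220.

220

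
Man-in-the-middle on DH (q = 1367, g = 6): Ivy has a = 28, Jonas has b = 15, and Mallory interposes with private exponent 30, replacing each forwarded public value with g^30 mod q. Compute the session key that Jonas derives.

Jonas receives Mallory's public value M = 6^30 mod 1367 instead of the honest one.
6^1 ≡ 6 (mod 1367)
6^2 = (6^1)^2 ≡ 6^2 = 36 ≡ 36 (mod 1367)
6^4 = (6^2)^2 ≡ 36^2 = 1296 ≡ 1296 (mod 1367)
6^8 = (6^4)^2 ≡ 1296^2 = 1679616 ≡ 940 (mod 1367)
6^16 = (6^8)^2 ≡ 940^2 = 883600 ≡ 518 (mod 1367)
6^30 = 6^16 · 6^8 · 6^4 · 6^2 ≡ 518 · 940 · 1296 · 36 ≡ 1226 (mod 1367).
So M = 1226. Jonas computes K = M^15 mod 1367.
1226^1 ≡ 1226 (mod 1367)
1226^2 = (1226^1)^2 ≡ 1226^2 = 1503076 ≡ 743 (mod 1367)
1226^4 = (1226^2)^2 ≡ 743^2 = 552049 ≡ 1148 (mod 1367)
1226^8 = (1226^4)^2 ≡ 1148^2 = 1317904 ≡ 116 (mod 1367)
1226^15 = 1226^8 · 1226^4 · 1226^2 · 1226^1 ≡ 116 · 1148 · 743 · 1226 ≡ 622 (mod 1367).

622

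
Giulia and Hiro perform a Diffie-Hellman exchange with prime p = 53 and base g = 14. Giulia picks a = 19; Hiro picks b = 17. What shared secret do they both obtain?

Giulia sends A = g^a mod p = 14^19 mod 53.
14^1 ≡ 14 (mod 53)
14^2 = (14^1)^2 ≡ 14^2 = 196 ≡ 37 (mod 53)
14^4 = (14^2)^2 ≡ 37^2 = 1369 ≡ 44 (mod 53)
14^8 = (14^4)^2 ≡ 44^2 = 1936 ≡ 28 (mod 53)
14^16 = (14^8)^2 ≡ 28^2 = 784 ≡ 42 (mod 53)
14^19 = 14^16 · 14^2 · 14^1 ≡ 42 · 37 · 14 ≡ 26 (mod 53).
So A = 26. Hiro then computes K = A^b mod p = 26^17 mod 53.
26^1 ≡ 26 (mod 53)
26^2 = (26^1)^2 ≡ 26^2 = 676 ≡ 40 (mod 53)
26^4 = (26^2)^2 ≡ 40^2 = 1600 ≡ 10 (mod 53)
26^8 = (26^4)^2 ≡ 10^2 = 100 ≡ 47 (mod 53)
26^16 = (26^8)^2 ≡ 47^2 = 2209 ≡ 36 (mod 53)
26^17 = 26^16 · 26^1 ≡ 36 · 26 ≡ 35 (mod 53).

35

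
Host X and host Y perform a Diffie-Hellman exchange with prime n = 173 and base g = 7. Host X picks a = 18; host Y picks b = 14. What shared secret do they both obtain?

96

Host X sends A = g^a mod n = 7^18 mod 173.
7^1 ≡ 7 (mod 173)
7^2 = (7^1)^2 ≡ 7^2 = 49 ≡ 49 (mod 173)
7^4 = (7^2)^2 ≡ 49^2 = 2401 ≡ 152 (mod 173)
7^8 = (7^4)^2 ≡ 152^2 = 23104 ≡ 95 (mod 173)
7^16 = (7^8)^2 ≡ 95^2 = 9025 ≡ 29 (mod 173)
7^18 = 7^16 · 7^2 ≡ 29 · 49 ≡ 37 (mod 173).
So A = 37. Host Y then computes K = A^b mod n = 37^14 mod 173.
37^1 ≡ 37 (mod 173)
37^2 = (37^1)^2 ≡ 37^2 = 1369 ≡ 158 (mod 173)
37^4 = (37^2)^2 ≡ 158^2 = 24964 ≡ 52 (mod 173)
37^8 = (37^4)^2 ≡ 52^2 = 2704 ≡ 109 (mod 173)
37^14 = 37^8 · 37^4 · 37^2 ≡ 109 · 52 · 158 ≡ 96 (mod 173).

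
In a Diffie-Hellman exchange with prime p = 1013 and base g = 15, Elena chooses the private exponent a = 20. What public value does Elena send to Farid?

708

Public value = 15^20 (mod 1013).
15^1 ≡ 15 (mod 1013)
15^2 = (15^1)^2 ≡ 15^2 = 225 ≡ 225 (mod 1013)
15^4 = (15^2)^2 ≡ 225^2 = 50625 ≡ 988 (mod 1013)
15^8 = (15^4)^2 ≡ 988^2 = 976144 ≡ 625 (mod 1013)
15^16 = (15^8)^2 ≡ 625^2 = 390625 ≡ 620 (mod 1013)
15^20 = 15^16 · 15^4 ≡ 620 · 988 ≡ 708 (mod 1013).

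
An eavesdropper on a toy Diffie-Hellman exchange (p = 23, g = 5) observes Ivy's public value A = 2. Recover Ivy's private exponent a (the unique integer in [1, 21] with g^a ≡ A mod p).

2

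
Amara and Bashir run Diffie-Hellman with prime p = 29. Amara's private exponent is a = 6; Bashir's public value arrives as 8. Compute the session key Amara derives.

13

Shared key K = 8^6 mod 29.
8^1 ≡ 8 (mod 29)
8^2 = (8^1)^2 ≡ 8^2 = 64 ≡ 6 (mod 29)
8^4 = (8^2)^2 ≡ 6^2 = 36 ≡ 7 (mod 29)
8^6 = 8^4 · 8^2 ≡ 7 · 6 ≡ 13 (mod 29).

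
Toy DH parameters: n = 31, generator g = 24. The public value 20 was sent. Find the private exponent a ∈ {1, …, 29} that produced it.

Try successive powers of 24 modulo 31:
24^1 ≡ 24
24^2 ≡ 18
24^3 ≡ 29
24^4 ≡ 14
24^5 ≡ 26
24^6 ≡ 4
24^7 ≡ 3
24^8 ≡ 10
24^9 ≡ 23
24^10 ≡ 25
24^11 ≡ 11
24^12 ≡ 16
24^13 ≡ 12
24^14 ≡ 9
24^15 ≡ 30
24^16 ≡ 7
24^17 ≡ 13
24^18 ≡ 2
24^19 ≡ 17
24^20 ≡ 5
24^21 ≡ 27
24^22 ≡ 28
24^23 ≡ 21
24^24 ≡ 8
24^25 ≡ 6
24^26 ≡ 20
Found: a = 26.

26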